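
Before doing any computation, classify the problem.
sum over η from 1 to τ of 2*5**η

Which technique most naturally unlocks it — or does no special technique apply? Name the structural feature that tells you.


Method: the geometric series formula — term-over-term division gives 5 every time — index-free ratio, geometric sum formula applies.


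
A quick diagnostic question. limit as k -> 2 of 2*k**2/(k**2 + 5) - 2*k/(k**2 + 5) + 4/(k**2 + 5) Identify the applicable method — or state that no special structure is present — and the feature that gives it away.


Verdict: no special technique — the expression is continuous at the evaluation point — substitute directly; no indeterminate form appears.


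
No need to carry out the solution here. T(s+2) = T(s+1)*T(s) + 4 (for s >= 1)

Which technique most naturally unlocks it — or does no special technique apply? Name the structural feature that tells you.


Technique: no special technique — each new value is a nonlinear function of earlier ones — scaling arguments and superposition both fail.


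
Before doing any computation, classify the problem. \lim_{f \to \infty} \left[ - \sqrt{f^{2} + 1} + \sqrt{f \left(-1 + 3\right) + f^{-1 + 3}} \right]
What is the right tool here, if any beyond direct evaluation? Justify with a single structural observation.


Best approach: conjugate multiplication — turning the difference into a conjugate-rationalized ratio makes the limit readable.


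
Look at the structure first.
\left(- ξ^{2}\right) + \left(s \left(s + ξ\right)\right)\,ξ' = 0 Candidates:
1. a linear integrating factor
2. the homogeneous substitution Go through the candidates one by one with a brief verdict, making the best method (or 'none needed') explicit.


Diagnosis: the homogeneous substitution — the slope's numerator and denominator have matching total degree, so it depends only on ξ/s and the ratio substitution collapses it. This can also be massaged into Bernoulli form (the roles of the variables may need exchanging); the homogeneous substitution avoids that setup.
- a linear integrating factor: a nonlinear term in the unknown puts this outside the integrating-factor template.
- the homogeneous substitution: yes — fits the structure here.


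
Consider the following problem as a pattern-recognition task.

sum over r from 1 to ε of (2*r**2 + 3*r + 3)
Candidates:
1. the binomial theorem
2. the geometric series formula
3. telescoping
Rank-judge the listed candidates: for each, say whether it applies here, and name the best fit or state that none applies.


Technique: no special technique — constant-multiple powers of r with no cancellation partners and no common ratio — use the standard power-sum formulas.
- the binomial theorem: there is no sum-raised-to-a-power identity hiding in these terms.
- the geometric series formula — there is no constant term-to-term ratio.
- telescoping — computed from the summand as displayed, the partial sums build up without the pairwise collapse telescoping exploits.


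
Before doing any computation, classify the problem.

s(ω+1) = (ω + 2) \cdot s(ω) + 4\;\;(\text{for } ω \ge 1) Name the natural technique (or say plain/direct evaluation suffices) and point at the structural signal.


Verdict: a summation factor — one-term recursion with variable weight ω + 2 is solved by product normalization, not by root-finding.


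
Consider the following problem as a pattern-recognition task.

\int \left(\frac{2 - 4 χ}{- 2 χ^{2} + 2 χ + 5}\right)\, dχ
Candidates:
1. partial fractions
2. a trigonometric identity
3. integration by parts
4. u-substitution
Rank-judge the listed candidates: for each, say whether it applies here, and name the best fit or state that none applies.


Method: u-substitution — everything non-trivial happens through the inner expression - 2 χ^{2} + 2 χ + 5, and its derivative accounts for the remaining factor up to a constant, so set u = - 2 χ^{2} + 2 χ + 5.
- partial fractions: proper and rational, yes, but the denominator has no factorization over the rationals to exploit.
- a trigonometric identity — with no trigonometric functions present, identity rewriting has no target.
- integration by parts: the nonconstant-polynomial-times-standard-kernel pattern (an exp, sine, cosine, or logarithm partner) is absent.
- u-substitution — yes, a natural case for it.


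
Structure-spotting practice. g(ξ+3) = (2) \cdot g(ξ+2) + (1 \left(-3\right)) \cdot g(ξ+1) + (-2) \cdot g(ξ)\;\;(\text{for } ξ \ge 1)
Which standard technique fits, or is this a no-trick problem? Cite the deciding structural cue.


Diagnosis: the characteristic-root method — fixed numeric weights on consecutive terms and no forcing term added: the root method in its home territory.


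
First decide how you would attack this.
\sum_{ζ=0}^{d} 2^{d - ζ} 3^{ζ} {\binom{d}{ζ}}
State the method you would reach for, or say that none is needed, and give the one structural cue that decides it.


Technique: the binomial theorem — {\binom{d}{ζ}} weighting matched powers of 3 and 2 is the expanded form of (3 + 2)^d — fold it back up.


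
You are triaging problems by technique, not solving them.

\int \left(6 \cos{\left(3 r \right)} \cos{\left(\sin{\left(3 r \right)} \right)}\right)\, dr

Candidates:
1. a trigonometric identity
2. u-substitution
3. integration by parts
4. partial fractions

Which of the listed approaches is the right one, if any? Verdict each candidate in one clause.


Best approach: u-substitution — collected, the integrand has one factor that is, up to a constant, the derivative of an inner expression the rest depends on — substitute for that inner expression.
- a trigonometric identity: no even trigonometric power and no product of distinct frequencies to rewrite.
- u-substitution: applicable, and directly so.
- integration by parts — there is no nonconstant-polynomial-times-kernel split with an exp, sine, cosine (degree-1 argument), or logarithm partner.
- partial fractions — the expression is not a ratio of polynomials that decomposes further.


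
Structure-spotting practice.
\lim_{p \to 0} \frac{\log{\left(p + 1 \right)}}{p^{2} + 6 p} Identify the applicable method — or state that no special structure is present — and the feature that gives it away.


Method: l'Hôpital's rule (0/0) — substituting 0 gives 0 over 0; differentiate top and bottom once and re-evaluate. The standard small-argument limits would also carry it; the rule is the systematic route.


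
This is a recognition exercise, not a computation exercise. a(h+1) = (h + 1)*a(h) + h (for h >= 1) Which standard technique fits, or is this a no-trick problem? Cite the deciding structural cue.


Diagnosis: a summation factor — with the index-dependent coefficient h + 1, dividing by the cumulative product turns the left side into a pure difference.


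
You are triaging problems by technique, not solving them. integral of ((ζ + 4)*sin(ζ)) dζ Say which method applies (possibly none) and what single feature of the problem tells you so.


Method: integration by parts — a polynomial factor ζ + 4 multiplies sin(ζ); differentiating ζ + 4 lowers its degree while sin(ζ) integrates cleanly, so parts wins.


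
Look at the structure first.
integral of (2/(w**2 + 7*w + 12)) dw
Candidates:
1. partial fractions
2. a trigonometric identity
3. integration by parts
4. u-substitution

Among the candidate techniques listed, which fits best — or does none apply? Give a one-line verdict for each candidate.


Diagnosis: partial fractions — the bottom, w**2 + 7*w + 12, comes apart into simple factors, and a proper rational function over split factors decomposes.
- partial fractions — yes — fits the structure here.
- a trigonometric identity — there is no trigonometric structure at all — the integrand carries no sine or cosine to rewrite.
- integration by parts: the integrand does not split as a nonconstant polynomial times an exp, sine, cosine of a linear argument, or logarithm — no polynomial-kernel parts product to differentiate one side of.
- u-substitution: no subexpression of the integrand serves as a whole-integral substitution inner — individual terms may offer their own, but none carries its derivative as a factor of the full integrand; a working change of variable would have to be constructed from outside the expression.


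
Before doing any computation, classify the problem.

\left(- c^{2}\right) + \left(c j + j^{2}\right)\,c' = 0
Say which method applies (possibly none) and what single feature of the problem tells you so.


Method: the homogeneous substitution — the slope's numerator and denominator share total degree; set v = c/j and the equation drops to separable form. This can also be massaged into Bernoulli form (the roles of the variables may need exchanging); the homogeneous substitution avoids that setup.


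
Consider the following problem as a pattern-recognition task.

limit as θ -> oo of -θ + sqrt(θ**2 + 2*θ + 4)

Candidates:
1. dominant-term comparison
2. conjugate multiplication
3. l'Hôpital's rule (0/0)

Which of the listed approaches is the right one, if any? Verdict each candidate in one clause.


Best approach: conjugate multiplication — divergence minus divergence hides a finite answer — expose it by pairing sqrt(θ**2 + 2*θ + 4) - θ with its conjugate.
- dominant-term comparison — no ranking of term growth rates resolves the limit here.
- conjugate multiplication: yes, a natural case for it.
- l'Hôpital's rule (0/0): the expression is a difference driving to ∞ − ∞, not a 0/0 quotient — there is no ratio for the rule to differentiate.


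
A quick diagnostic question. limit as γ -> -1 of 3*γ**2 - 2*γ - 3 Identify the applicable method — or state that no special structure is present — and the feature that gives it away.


Verdict: no special technique — no vanishing denominator and no indeterminate clash at the point — evaluation is immediate.


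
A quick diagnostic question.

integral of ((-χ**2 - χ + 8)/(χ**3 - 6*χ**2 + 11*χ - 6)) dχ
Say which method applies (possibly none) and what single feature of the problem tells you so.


Diagnosis: partial fractions — each factor of χ**3 - 6*χ**2 + 11*χ - 6 owns one elementary piece of the integrand — separate them and integrate piecewise.


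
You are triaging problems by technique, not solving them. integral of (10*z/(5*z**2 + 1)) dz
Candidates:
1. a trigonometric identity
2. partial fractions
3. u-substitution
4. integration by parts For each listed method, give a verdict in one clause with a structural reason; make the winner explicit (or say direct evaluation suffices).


Best approach: u-substitution — differentiating the inner expression 5*z**2 + 1 produces the factor 10*z up to a constant multiple, so substituting u = 5*z**2 + 1 reduces everything to a one-variable integral in u.
- a trigonometric identity: with no trigonometric functions present, identity rewriting has no target.
- partial fractions: the denominator is irreducible over the rationals — no rational-coefficient split into simpler fractions exists.
- u-substitution — applies; the problem has the shape this method handles.
- integration by parts: the integrand does not split as a nonconstant polynomial times an exp, sine, cosine of a linear argument, or logarithm — no polynomial-kernel parts product to differentiate one side of.


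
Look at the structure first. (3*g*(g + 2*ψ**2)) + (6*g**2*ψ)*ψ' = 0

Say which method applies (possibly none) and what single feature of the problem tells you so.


Verdict: the exact-equation method — because the two cross partials coincide, the form is conservative as written — recover its potential in (g, ψ).


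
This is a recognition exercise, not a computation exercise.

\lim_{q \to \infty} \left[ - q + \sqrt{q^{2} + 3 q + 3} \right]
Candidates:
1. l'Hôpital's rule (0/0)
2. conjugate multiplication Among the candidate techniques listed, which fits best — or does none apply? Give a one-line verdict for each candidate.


Diagnosis: conjugate multiplication — the ∞ − ∞ radical form is the exact trigger for the conjugate maneuver.
- l'Hôpital's rule (0/0) — the expression is a difference driving to ∞ − ∞, not a 0/0 quotient — there is no ratio for the rule to differentiate.
- conjugate multiplication: a fit — the right tool for this form.


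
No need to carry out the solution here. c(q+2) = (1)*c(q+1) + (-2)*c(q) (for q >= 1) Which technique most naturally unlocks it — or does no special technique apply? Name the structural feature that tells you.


Verdict: the characteristic-root method — this is the constant-coefficient homogeneous case — the whole solution in q reduces to a polynomial's roots.


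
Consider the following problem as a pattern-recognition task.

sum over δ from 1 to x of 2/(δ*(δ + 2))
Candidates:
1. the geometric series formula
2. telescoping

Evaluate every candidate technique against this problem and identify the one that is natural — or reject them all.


Diagnosis: telescoping — 2/(δ*(δ + 2)) hides a difference of shifted reciprocals — decompose it and the middle of the sum vanishes.
- the geometric series formula: there is no constant term-to-term ratio.
- telescoping: yes — fits the structure here.


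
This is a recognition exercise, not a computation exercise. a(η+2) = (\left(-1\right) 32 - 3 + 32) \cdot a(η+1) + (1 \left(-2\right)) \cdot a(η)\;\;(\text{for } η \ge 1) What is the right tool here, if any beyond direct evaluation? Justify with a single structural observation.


Best approach: the characteristic-root method — this is the constant-coefficient homogeneous case — the whole solution in η reduces to a polynomial's roots.


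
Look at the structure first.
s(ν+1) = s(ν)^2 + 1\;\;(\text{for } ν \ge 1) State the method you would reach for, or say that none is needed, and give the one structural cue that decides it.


Verdict: no special technique — nonlinear feedback in the recursion rules out every root- or factor-based technique.


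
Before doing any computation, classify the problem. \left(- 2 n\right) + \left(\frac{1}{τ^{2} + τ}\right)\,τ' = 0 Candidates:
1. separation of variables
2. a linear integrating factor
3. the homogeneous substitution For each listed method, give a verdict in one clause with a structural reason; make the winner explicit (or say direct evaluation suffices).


Verdict: separation of variables — one side of the product carries the independent variable, the other the unknown — the textbook separation shape. Rearranged, this also fits the Bernoulli template directly; separation reads the product structure as given.
- separation of variables: yes, a natural case for it.
- a linear integrating factor — the unknown enters nonlinearly (through a power, a denominator, or a transcendental function), which the linear integrating-factor recipe cannot absorb as-is — any repair would come from a preliminary substitution, not the factor.
- the homogeneous substitution: rescaling both variables together changes the slope, so no ratio substitution collapses it.


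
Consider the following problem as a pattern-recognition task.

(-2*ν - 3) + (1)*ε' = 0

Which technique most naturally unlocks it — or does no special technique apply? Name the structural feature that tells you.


Best approach: no special technique — solved for the derivative, no ε appears — this is antidifferentiation in ν wearing ODE clothing.


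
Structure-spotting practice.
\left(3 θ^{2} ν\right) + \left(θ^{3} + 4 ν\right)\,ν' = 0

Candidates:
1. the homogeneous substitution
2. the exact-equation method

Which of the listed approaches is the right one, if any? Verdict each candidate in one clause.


Method: the exact-equation method — the mixed-partials test passes for 3 θ^{2} ν and θ^{3} + 4 ν, so a potential function exists as presented.
- the homogeneous substitution: solved for the derivative, the right side changes under joint scaling of the two variables.
- the exact-equation method: applicable, and directly so.


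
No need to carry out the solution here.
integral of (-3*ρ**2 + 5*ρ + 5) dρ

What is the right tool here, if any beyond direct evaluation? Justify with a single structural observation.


Technique: no special technique — scan for structure and find none: constant multiples of powers of ρ, integrate directly.


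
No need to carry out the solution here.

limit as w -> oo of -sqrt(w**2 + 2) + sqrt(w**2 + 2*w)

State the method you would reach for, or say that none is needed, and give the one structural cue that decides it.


Diagnosis: conjugate multiplication — this difference gives up after one conjugate multiplication — the radical structure cancels against its conjugate.


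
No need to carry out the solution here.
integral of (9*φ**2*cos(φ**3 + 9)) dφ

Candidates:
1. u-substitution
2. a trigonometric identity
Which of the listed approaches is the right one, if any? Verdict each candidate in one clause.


Method: u-substitution — structure check: outer function, inner expression φ**3 + 9, inner derivative as a factor — the classic u = φ**3 + 9 pattern.
- u-substitution — applicable, and directly so.
- a trigonometric identity — no even trigonometric power and no product of distinct frequencies to rewrite.


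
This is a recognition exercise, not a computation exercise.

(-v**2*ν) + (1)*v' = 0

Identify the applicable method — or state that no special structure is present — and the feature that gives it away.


Best approach: separation of variables — solved for the derivative, the right side splits multiplicatively into a function of each variable alone — divide and integrate each side.


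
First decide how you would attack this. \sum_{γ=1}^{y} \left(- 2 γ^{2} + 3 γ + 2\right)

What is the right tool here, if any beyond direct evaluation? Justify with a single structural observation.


Diagnosis: no special technique — Faulhaber territory: sum each constant-multiple power of γ with its closed-form formula, no trick required.


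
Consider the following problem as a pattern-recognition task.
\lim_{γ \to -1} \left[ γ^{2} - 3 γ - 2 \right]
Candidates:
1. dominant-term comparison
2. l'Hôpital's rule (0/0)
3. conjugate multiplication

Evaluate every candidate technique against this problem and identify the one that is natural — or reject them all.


Diagnosis: no special technique — the expression is continuous at the evaluation point — substitute directly; no indeterminate form appears.
- dominant-term comparison — no dominant power emerges to decide the limit by degree comparison.
- l'Hôpital's rule (0/0) — substituting the point produces a determinate value, not a 0 over 0 clash.
- conjugate multiplication — the conjugate move applies to radical differences, which this is not.


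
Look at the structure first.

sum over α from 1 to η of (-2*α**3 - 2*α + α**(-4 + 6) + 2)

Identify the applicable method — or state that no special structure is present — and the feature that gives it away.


Technique: no special technique — the summand is a plain polynomial in α (expanding first if it arrives factored); standard power-sum formulas evaluate it term by term.


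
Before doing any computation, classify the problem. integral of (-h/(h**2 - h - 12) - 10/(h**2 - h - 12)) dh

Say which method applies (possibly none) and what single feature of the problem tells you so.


Technique: partial fractions — once h**2 - h - 12 is factored, each root contributes a simple-fraction term; integrate them one at a time.


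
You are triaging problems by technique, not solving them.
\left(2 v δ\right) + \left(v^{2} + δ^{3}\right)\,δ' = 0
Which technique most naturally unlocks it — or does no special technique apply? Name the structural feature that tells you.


Technique: the exact-equation method — because the two cross partials coincide, the form is conservative as written — recover its potential in (v, δ).


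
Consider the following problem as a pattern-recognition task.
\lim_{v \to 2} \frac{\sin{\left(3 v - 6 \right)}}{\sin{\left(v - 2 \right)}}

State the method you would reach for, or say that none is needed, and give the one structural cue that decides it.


Method: l'Hôpital's rule (0/0) — numerator and denominator both vanish at 2 — a genuine 0/0 form, which is exactly when l'Hôpital applies. A first-order expansion at the point is an equally standard path; the rule packages it.


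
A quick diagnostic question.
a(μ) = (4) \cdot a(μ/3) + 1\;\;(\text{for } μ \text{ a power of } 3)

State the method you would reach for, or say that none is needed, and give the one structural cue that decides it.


Diagnosis: the master substitution — the argument shrinks by the factor 3, so measure the index on a logarithmic scale and the recursion becomes a shift.


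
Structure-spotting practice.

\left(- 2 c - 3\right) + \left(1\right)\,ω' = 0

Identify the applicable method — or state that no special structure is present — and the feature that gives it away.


Technique: no special technique — the slope is a function of c alone, so integrate both sides directly.


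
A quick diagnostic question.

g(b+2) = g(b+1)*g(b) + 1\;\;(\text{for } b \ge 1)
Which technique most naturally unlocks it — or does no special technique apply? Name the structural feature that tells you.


Best approach: no special technique — each new value is a nonlinear function of earlier ones — scaling arguments and superposition both fail.


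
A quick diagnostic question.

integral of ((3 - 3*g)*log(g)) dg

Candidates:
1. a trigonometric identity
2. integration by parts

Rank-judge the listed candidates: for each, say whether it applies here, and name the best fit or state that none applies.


Method: integration by parts — one parts step with u = log(g) trades the logarithm for an algebraic integrand.
- a trigonometric identity — with no trigonometric functions present, identity rewriting has no target.
- integration by parts: applicable, and directly so.


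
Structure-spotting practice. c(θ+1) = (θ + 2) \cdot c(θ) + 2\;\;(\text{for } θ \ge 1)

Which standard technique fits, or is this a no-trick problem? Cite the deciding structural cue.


Method: a summation factor — with the index-dependent coefficient θ + 2, dividing by the cumulative product turns the left side into a pure difference.


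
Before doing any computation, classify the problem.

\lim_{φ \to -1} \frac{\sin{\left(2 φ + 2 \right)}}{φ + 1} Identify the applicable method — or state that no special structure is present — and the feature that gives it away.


Best approach: l'Hôpital's rule (0/0) — both numerator and denominator vanish at -1: the genuine 0/0 indeterminate that l'Hôpital exists for. One could equally expand both pieces locally and compare leading terms; the rule does that in one stroke.


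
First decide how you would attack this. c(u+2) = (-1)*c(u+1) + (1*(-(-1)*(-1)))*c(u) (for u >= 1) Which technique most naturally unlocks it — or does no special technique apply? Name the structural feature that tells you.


Verdict: the characteristic-root method — shift-invariance with fixed coefficients calls for exponential trials; the characteristic polynomial finds every r^u.


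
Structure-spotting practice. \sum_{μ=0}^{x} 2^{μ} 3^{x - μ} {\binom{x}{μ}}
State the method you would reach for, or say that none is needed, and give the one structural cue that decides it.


Method: the binomial theorem — the summand is term μ of a binomial expansion in 2 and 3; the whole sum is a single power.


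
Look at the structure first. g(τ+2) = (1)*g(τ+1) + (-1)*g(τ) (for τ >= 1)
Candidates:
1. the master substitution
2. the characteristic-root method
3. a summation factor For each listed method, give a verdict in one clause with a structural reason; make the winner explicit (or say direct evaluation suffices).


Verdict: the characteristic-root method — shift-invariance with fixed coefficients calls for exponential trials; the characteristic polynomial finds every r^τ.
- the master substitution: there is no divide-the-index recursive argument.
- the characteristic-root method: yes — fits the structure here.
- a summation factor — the recurrence reaches back more than one step, outside the first-order family a summation factor normalizes.


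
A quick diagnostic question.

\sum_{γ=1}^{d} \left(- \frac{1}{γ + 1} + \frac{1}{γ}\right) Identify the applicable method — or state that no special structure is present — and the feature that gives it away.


Best approach: telescoping — the summand is \frac{1}{γ} minus the same expression shifted by one, so consecutive terms cancel in pairs.


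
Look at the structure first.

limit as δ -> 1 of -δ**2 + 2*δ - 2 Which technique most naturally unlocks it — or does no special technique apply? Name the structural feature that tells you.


Diagnosis: no special technique — the expression is continuous at the evaluation point — substitute directly; no indeterminate form appears.


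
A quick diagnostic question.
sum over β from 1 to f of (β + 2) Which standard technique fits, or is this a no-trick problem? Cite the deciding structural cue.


Diagnosis: no special technique — no ratio, no shift structure, no binomial pattern: sum the constant-multiple powers of β with known formulas.


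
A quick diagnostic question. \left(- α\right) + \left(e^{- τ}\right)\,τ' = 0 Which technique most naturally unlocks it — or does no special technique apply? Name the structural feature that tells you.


Best approach: separation of variables — separating collects all τ-dependence with the derivative and leaves all α-dependence opposite: variables separate. The cross-partial test also passes here (vacuously, each side single-variable); the potential-function route would work, separation is simply more immediate.


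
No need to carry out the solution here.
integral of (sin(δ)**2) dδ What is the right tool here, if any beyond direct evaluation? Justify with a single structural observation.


Method: a trigonometric identity — reduce sin(δ)**2 with the power-reduction formula and the integral becomes first-degree trigonometry.


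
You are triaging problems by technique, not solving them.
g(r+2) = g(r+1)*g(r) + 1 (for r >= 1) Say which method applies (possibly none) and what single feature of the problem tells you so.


Diagnosis: no special technique — each new value is a nonlinear function of earlier ones — scaling arguments and superposition both fail.


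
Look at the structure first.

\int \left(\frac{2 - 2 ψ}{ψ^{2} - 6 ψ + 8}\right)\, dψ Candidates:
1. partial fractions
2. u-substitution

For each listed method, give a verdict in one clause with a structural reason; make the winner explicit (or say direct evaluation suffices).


Technique: partial fractions — once ψ^{2} - 6 ψ + 8 is factored, each root contributes a simple-fraction term; integrate them one at a time.
- partial fractions: yes, a natural case for it.
- u-substitution: no subexpression of the integrand serves as a whole-integral substitution inner — individual terms may offer their own, but none carries its derivative as a factor of the full integrand; a working change of variable would have to be constructed from outside the expression.


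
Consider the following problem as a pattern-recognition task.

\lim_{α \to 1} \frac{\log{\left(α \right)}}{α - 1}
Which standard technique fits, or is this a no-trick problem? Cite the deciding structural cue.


Diagnosis: l'Hôpital's rule (0/0) — the 0/0 form at 1 is the signature situation for l'Hôpital's rule. A local series expansion at the point resolves it as well; the rule is the packaged version of that step.


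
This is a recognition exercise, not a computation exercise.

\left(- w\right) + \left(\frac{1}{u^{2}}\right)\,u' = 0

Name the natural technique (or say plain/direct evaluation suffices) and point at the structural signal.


Diagnosis: separation of variables — the slope splits multiplicatively: w carrying all w-dependence times u^{2} carrying all u-dependence — separate and integrate. An exactness check succeeds on this form as well — separation and the potential function arrive at the same answer, separation more directly.


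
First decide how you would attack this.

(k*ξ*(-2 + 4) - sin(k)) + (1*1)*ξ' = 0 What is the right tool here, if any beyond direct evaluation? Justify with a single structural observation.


Verdict: a linear integrating factor — linear in the unknown with genuine forcing: multiply through by the exponential of the integrated coefficient and the left side closes into one derivative.


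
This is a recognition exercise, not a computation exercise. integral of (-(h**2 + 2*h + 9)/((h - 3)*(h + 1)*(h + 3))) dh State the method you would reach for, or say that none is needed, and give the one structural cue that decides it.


Best approach: partial fractions — the bottom factors while the top stays lower-degree — split into simple fractions and integrate piece by piece.


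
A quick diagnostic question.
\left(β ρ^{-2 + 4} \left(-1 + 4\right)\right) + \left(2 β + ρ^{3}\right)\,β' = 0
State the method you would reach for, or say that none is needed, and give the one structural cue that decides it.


Technique: the exact-equation method — because the two cross partials coincide, the form is conservative as written — recover its potential in (ρ, β).


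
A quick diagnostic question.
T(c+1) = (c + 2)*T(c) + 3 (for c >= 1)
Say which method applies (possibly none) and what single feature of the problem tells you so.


Method: a summation factor — rescale the sequence by the product of the weights c + 2 so far — the recurrence collapses to a plain running sum.


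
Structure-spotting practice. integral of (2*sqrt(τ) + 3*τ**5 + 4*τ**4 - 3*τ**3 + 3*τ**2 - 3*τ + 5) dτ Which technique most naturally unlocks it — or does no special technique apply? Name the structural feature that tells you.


Technique: no special technique — a term-by-term power-rule job in τ; no substitution or rearrangement earns its keep here.


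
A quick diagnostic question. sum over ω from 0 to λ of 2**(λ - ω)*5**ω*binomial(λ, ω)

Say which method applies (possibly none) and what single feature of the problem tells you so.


Diagnosis: the binomial theorem — the binomial coefficients weight matched powers of 5 and 2, which is exactly the expansion of a binomial power.


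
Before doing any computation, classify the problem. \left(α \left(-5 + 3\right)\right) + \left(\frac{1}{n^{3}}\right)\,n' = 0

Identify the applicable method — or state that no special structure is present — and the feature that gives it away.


Verdict: separation of variables — one side of the product carries the independent variable, the other the unknown — the textbook separation shape. One could also solve this as an exact equation; with each coefficient in its own variable, separating is the same work with fewer steps.


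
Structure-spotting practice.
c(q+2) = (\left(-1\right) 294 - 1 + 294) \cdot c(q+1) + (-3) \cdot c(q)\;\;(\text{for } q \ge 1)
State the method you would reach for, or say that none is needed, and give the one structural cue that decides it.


Best approach: the characteristic-root method — linear, homogeneous, constant coefficients: solutions of the form r^q exist — find the roots of the characteristic polynomial.


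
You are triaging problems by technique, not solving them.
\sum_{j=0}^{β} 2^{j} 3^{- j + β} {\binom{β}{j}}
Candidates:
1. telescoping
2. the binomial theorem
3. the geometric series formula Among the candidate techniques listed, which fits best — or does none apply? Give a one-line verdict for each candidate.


Best approach: the binomial theorem — terms weighting {\binom{β}{j}} against matched powers of 2 and 3 reassemble into (2 + 3)^β by the binomial theorem.
- telescoping — computed from the summand as displayed, the partial sums build up without the pairwise collapse telescoping exploits.
- the binomial theorem: applies; the problem has the shape this method handles.
- the geometric series formula — no single multiplier carries one term to the next throughout the sum.


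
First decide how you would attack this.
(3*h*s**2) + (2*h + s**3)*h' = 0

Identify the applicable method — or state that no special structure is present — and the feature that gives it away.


Verdict: the exact-equation method — the mixed-partials test passes for 3*h*s**2 and 2*h + s**3, so a potential function exists as presented.


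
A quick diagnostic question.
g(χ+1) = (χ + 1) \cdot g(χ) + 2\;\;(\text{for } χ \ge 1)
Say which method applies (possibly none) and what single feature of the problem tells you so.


Technique: a summation factor — because the multiplier χ + 1 is index-dependent, divide through by its running product and sum the resulting differences.


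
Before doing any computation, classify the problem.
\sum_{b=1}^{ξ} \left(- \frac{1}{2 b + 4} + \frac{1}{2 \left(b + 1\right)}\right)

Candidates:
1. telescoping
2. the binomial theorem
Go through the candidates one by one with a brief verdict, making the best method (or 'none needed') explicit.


Technique: telescoping — the piece each term subtracts is \frac{1}{2 \left(b + 1\right)} advanced by one index, and it reappears with a plus sign leading the following term — the sum collapses to its boundary terms.
- telescoping: applicable, and directly so.
- the binomial theorem — there is no sum-raised-to-a-power identity hiding in these terms.


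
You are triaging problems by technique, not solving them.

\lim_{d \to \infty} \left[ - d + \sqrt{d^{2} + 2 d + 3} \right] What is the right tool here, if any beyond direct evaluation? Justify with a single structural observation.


Method: conjugate multiplication — the ∞ − ∞ radical form is the exact trigger for the conjugate maneuver.


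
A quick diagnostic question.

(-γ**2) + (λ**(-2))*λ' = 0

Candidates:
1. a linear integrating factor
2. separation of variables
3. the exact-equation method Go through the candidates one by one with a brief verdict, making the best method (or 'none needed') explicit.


Verdict: separation of variables — separating collects all λ-dependence with the derivative and leaves all γ-dependence opposite: variables separate.
- a linear integrating factor — a nonlinear term in the unknown puts this outside the integrating-factor template.
- separation of variables — yes — fits the structure here.
- the exact-equation method: the cross-partial test holds only vacuously — each coefficient lives in its own variable, so the exactness machinery reads no structure the split form does not already show.


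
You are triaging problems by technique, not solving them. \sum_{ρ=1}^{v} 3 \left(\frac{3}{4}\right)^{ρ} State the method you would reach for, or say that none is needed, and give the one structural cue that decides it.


Method: the geometric series formula — consecutive terms stand in a fixed index-free ratio — the geometric sum formula closes it.


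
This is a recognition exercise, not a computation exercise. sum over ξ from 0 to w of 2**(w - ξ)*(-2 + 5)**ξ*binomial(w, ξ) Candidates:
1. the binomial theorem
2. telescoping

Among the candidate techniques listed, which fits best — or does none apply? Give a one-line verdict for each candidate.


Best approach: the binomial theorem — the summand is term ξ of a binomial expansion in (-2 + 5) and 2; the whole sum is a single power.
- the binomial theorem: yes, a natural case for it.
- telescoping: as presented, consecutive terms share no shifted copy to cancel against — no rewrite is on display to change that.


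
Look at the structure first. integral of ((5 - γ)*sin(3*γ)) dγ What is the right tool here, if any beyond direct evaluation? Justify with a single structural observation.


Technique: integration by parts — a polynomial 5 - γ against the kernel sin(3*γ) is the signature bounded-ladder case for integration by parts.


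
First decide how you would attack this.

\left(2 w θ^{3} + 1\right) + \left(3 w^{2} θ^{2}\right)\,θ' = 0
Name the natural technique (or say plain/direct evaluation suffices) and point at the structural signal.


Method: the exact-equation method — 2 w θ^{3} + 1 and 3 w^{2} θ^{2} pass the exactness check on the nose, so no integrating factor in w or θ is needed at all.


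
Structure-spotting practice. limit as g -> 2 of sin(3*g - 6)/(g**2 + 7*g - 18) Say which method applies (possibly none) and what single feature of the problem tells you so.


Diagnosis: l'Hôpital's rule (0/0) — both numerator and denominator vanish at 2: the genuine 0/0 indeterminate that l'Hôpital exists for. One could equally expand both pieces locally and compare leading terms; the rule does that in one stroke.


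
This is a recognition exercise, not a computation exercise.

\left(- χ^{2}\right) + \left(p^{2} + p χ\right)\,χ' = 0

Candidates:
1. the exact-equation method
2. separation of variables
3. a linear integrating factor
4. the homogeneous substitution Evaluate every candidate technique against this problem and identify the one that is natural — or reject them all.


Verdict: the homogeneous substitution — the slope's numerator and denominator share total degree; set v = χ/p and the equation drops to separable form. Rewriting — with the variables' roles exchanged where the shape demands it — would expose a Bernoulli structure too; the homogeneous substitution simply reads the degrees directly.
- the exact-equation method — no potential function has this form as its differential, as written.
- separation of variables — no division isolates the independent variable from the unknown.
- a linear integrating factor: a nonlinear term in the unknown puts this outside the integrating-factor template.
- the homogeneous substitution: applies; the problem has the shape this method handles.


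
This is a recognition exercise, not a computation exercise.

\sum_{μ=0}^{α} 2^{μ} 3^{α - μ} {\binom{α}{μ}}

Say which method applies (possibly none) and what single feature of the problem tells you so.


Method: the binomial theorem — the summand is term μ of a binomial expansion in 2 and 3; the whole sum is a single power.


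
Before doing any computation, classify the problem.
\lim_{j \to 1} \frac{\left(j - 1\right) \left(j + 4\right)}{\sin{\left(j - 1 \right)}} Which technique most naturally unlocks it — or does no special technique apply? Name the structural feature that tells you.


Best approach: l'Hôpital's rule (0/0) — both numerator and denominator vanish at 1: the genuine 0/0 indeterminate that l'Hôpital exists for. One could equally expand both pieces locally and compare leading terms; the rule does that in one stroke.


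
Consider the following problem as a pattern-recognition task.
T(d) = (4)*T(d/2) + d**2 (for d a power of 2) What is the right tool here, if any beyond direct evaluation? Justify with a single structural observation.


Technique: the master substitution — index division is the fingerprint: d/2 in the recursive call means substitute d = 2^m.


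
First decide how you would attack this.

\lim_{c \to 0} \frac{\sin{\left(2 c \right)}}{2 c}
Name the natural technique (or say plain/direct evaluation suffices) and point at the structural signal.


Verdict: l'Hôpital's rule (0/0) — both numerator and denominator vanish at 0: the genuine 0/0 indeterminate that l'Hôpital exists for. A local series expansion at the point resolves it as well; the rule is the packaged version of that step.
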